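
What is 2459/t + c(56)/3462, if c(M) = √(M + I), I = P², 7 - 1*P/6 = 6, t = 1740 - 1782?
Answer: -2459/42 + √23/1731 ≈ -58.545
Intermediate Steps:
t = -42
P = 6 (P = 42 - 6*6 = 42 - 36 = 6)
I = 36 (I = 6² = 36)
c(M) = √(36 + M) (c(M) = √(M + 36) = √(36 + M))
2459/t + c(56)/3462 = 2459/(-42) + √(36 + 56)/3462 = 2459*(-1/42) + √92*(1/3462) = -2459/42 + (2*√23)*(1/3462) = -2459/42 + √23/1731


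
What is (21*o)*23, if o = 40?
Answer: 19320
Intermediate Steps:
(21*o)*23 = (21*40)*23 = 840*23 = 19320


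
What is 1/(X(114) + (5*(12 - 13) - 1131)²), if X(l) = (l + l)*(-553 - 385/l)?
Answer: 1/1163642 ≈ 8.5937e-7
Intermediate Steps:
X(l) = 2*l*(-553 - 385/l) (X(l) = (2*l)*(-553 - 385/l) = 2*l*(-553 - 385/l))
1/(X(114) + (5*(12 - 13) - 1131)²) = 1/((-770 - 1106*114) + (5*(12 - 13) - 1131)²) = 1/((-770 - 126084) + (5*(-1) - 1131)²) = 1/(-126854 + (-5 - 1131)²) = 1/(-126854 + (-1136)²) = 1/(-126854 + 1290496) = 1/1163642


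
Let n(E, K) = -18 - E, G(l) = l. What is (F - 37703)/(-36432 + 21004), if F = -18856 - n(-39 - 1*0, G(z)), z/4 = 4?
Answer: 14145/3857 ≈ 3.6674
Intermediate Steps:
z = 16 (z = 4*4 = 16)
F = -18877 (F = -18856 - (-18 - (-39 - 1*0)) = -18856 - (-18 - (-39 + 0)) = -18856 - (-18 - 1*(-39)) = -18856 - (-18 + 39) = -18856 - 1*21 = -18856 - 21 = -18877)
(F - 37703)/(-36432 + 21004) = (-18877 - 37703)/(-36432 + 21004) = -56580/(-15428) = -56580*(-1/15428) = 14145/3857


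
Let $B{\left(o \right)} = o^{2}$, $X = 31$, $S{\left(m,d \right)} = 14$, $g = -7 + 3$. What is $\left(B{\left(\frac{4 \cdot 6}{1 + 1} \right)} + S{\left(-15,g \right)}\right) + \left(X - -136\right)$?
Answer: $325$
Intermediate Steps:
$g = -4$
$\left(B{\left(\frac{4 \cdot 6}{1 + 1} \right)} + S{\left(-15,g \right)}\right) + \left(X - -136\right) = \left(\left(\frac{4 \cdot 6}{1 + 1}\right)^{2} + 14\right) + \left(31 - -136\right) = \left(\left(\frac{24}{2}\right)^{2} + 14\right) + \left(31 + 136\right) = \left(\left(24 \cdot \frac{1}{2}\right)^{2} + 14\right) + 167 = \left(12^{2} + 14\right) + 167 = \left(144 + 14\right) + 167 = 158 + 167 = 325$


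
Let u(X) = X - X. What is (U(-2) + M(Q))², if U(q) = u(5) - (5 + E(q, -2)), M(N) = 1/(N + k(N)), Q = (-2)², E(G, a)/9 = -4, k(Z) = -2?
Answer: 3969/4 ≈ 992.25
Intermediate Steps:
u(X) = 0
E(G, a) = -36 (E(G, a) = 9*(-4) = -36)
Q = 4
M(N) = 1/(-2 + N) (M(N) = 1/(N - 2) = 1/(-2 + N))
U(q) = 31 (U(q) = 0 - (5 - 36) = 0 - 1*(-31) = 0 + 31 = 31)
(U(-2) + M(Q))² = (31 + 1/(-2 + 4))² = (31 + 1/2)² = (31 + ½)² = (63/2)² = 3969/4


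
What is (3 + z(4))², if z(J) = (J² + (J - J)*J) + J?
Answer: 529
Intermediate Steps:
z(J) = J + J² (z(J) = (J² + 0*J) + J = (J² + 0) + J = J² + J = J + J²)
(3 + z(4))² = (3 + 4*(1 + 4))² = (3 + 4*5)² = (3 + 20)² = 23² = 529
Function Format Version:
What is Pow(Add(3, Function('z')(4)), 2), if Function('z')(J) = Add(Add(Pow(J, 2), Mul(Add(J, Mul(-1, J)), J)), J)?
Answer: 529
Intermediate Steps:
Function('z')(J) = Add(J, Pow(J, 2)) (Function('z')(J) = Add(Add(Pow(J, 2), Mul(0, J)), J) = Add(Add(Pow(J, 2), 0), J) = Add(Pow(J, 2), J) = Add(J, Pow(J, 2)))
Pow(Add(3, Function('z')(4)), 2) = Pow(Add(3, Mul(4, Add(1, 4))), 2) = Pow(Add(3, Mul(4, 5)), 2) = Pow(Add(3, 20), 2) = Pow(23, 2) = 529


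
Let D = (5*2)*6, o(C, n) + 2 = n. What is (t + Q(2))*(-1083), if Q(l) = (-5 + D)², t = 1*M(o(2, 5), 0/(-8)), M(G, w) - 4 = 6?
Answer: -3286905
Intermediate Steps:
o(C, n) = -2 + n
M(G, w) = 10 (M(G, w) = 4 + 6 = 10)
t = 10 (t = 1*10 = 10)
D = 60 (D = 10*6 = 60)
Q(l) = 3025 (Q(l) = (-5 + 60)² = 55² = 3025)
(t + Q(2))*(-1083) = (10 + 3025)*(-1083) = 3035*(-1083) = -3286905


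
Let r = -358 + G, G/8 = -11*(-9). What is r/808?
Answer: 217/404 ≈ 0.53713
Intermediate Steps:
G = 792 (G = 8*(-11*(-9)) = 8*99 = 792)
r = 434 (r = -358 + 792 = 434)
r/808 = 434/808 = 434*(1/808) = 217/404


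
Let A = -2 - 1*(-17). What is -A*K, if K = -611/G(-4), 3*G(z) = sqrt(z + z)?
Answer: -27495*I*sqrt(2)/4 ≈ -9721.0*I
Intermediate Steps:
A = 15 (A = -2 + 17 = 15)
G(z) = sqrt(2)*sqrt(z)/3 (G(z) = sqrt(z + z)/3 = sqrt(2*z)/3 = (sqrt(2)*sqrt(z))/3 = sqrt(2)*sqrt(z)/3)
K = 1833*I*sqrt(2)/4 (K = -611*(-3*I*sqrt(2)/4) = -(-1833)*I*sqrt(2)/4 = 1833*I*sqrt(2)/4 ≈ 648.06*I)
-A*K = -15*1833*I*sqrt(2)/4 = -27495*I*sqrt(2)/4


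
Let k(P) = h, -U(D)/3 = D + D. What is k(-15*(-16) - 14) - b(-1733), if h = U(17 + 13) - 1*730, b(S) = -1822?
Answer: 912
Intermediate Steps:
U(D) = -6*D (U(D) = -3*(D + D) = -6*D)
h = -910 (h = -6*(17 + 13) - 1*730 = -6*30 - 730 = -180 - 730 = -910)
k(P) = -910
k(-15*(-16) - 14) - b(-1733) = -910 - 1*(-1822) = -910 + 1822 = 912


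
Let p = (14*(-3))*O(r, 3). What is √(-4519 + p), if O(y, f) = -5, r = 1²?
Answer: I*√4309 ≈ 65.643*I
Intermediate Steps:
r = 1
p = 210 (p = (14*(-3))*(-5) = -42*(-5) = 210)
√(-4519 + p) = √(-4519 + 210) = √(-4309) = I*√4309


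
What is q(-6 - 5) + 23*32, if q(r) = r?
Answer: 725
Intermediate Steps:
q(-6 - 5) + 23*32 = (-6 - 5) + 23*32 = -11 + 736 = 725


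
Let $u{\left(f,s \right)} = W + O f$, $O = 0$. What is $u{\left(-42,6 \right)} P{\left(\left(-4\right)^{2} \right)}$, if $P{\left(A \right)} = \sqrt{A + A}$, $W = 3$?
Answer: $12 \sqrt{2} \approx 16.971$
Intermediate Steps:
$u{\left(f,s \right)} = 3$ ($u{\left(f,s \right)} = 3 + 0 f = 3 + 0 = 3$)
$P{\left(A \right)} = \sqrt{2} \sqrt{A}$ ($P{\left(A \right)} = \sqrt{2 A} = \sqrt{2} \sqrt{A}$)
$u{\left(-42,6 \right)} P{\left(\left(-4\right)^{2} \right)} = 3 \sqrt{2} \sqrt{\left(-4\right)^{2}} = 3 \sqrt{2} \sqrt{16} = 3 \sqrt{2} \cdot 4 = 3 \cdot 4 \sqrt{2} = 12 \sqrt{2}$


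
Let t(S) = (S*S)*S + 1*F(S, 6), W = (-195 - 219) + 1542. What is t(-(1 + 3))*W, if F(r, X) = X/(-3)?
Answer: -74448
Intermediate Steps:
F(r, X) = -X/3 (F(r, X) = X*(-⅓) = -X/3)
W = 1128 (W = -414 + 1542 = 1128)
t(S) = -2 + S³ (t(S) = (S*S)*S + 1*(-⅓*6) = S²*S + 1*(-2) = S³ - 2 = -2 + S³)
t(-(1 + 3))*W = (-2 + (-(1 + 3))³)*1128 = (-2 + (-1*4)³)*1128 = (-2 + (-4)³)*1128 = (-2 - 64)*1128 = -66*1128 = -74448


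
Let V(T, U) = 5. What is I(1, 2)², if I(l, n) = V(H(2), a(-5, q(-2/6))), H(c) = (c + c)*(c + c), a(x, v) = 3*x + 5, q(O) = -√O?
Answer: 25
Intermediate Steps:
a(x, v) = 5 + 3*x
H(c) = 4*c² (H(c) = (2*c)*(2*c) = 4*c²)
I(l, n) = 5
I(1, 2)² = 5² = 25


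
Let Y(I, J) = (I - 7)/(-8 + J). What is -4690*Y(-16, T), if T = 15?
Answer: 15410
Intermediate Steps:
Y(I, J) = (-7 + I)/(-8 + J)
-4690*Y(-16, T) = -4690*(-7 - 16)/(-8 + 15) = -4690*(-23)/7 = -670*(-23) = -4690*(-23/7) = 15410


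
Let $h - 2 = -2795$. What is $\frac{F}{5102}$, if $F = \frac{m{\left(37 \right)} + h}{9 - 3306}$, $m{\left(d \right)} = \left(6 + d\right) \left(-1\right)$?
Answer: $\frac{1418}{8410647} \approx 0.0001686$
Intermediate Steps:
$h = -2793$ ($h = 2 - 2795 = -2793$)
$m{\left(d \right)} = -6 - d$
$F = \frac{2836}{3297}$ ($F = \frac{\left(-6 - 37\right) - 2793}{9 - 3306} = \frac{\left(-6 - 37\right) - 2793}{-3297} = \left(-43 - 2793\right) \left(- \frac{1}{3297}\right) = \left(-2836\right) \left(- \frac{1}{3297}\right) = \frac{2836}{3297} \approx 0.86018$)
$\frac{F}{5102} = \frac{2836}{3297 \cdot 5102} = \frac{2836}{3297} \cdot \frac{1}{5102} = \frac{1418}{8410647}$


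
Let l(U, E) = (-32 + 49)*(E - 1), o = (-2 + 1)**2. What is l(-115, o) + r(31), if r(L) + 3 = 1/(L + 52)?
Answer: -248/83 ≈ -2.9880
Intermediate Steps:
r(L) = -3 + 1/(52 + L) (r(L) = -3 + 1/(L + 52) = -3 + 1/(52 + L))
o = 1 (o = (-1)**2 = 1)
l(U, E) = -17 + 17*E (l(U, E) = 17*(-1 + E) = -17 + 17*E)
l(-115, o) + r(31) = (-17 + 17*1) + (-155 - 3*31)/(52 + 31) = (-17 + 17) + (-155 - 93)/83 = 0 + (1/83)*(-248) = 0 - 248/83 = -248/83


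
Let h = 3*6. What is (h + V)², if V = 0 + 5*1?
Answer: 529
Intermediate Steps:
V = 5 (V = 0 + 5 = 5)
h = 18
(h + V)² = (18 + 5)² = 23² = 529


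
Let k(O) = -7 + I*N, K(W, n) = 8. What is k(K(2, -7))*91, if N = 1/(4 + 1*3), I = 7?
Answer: -546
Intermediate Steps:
N = ⅐ (N = 1/(4 + 3) = 1/7 = ⅐ ≈ 0.14286)
k(O) = -6 (k(O) = -7 + 7*(⅐) = -7 + 1 = -6)
k(K(2, -7))*91 = -6*91 = -546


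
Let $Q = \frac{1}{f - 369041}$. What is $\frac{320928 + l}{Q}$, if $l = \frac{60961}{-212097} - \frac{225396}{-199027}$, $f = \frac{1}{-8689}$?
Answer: $- \frac{14480329247019577684577750}{122263004786497} \approx -1.1844 \cdot 10^{11}$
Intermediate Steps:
$f = - \frac{1}{8689} \approx -0.00011509$
$l = \frac{35672930465}{42213029619}$ ($l = 60961 \left(- \frac{1}{212097}\right) - - \frac{225396}{199027} = - \frac{60961}{212097} + \frac{225396}{199027} = \frac{35672930465}{42213029619} \approx 0.84507$)
$Q = - \frac{8689}{3206597250}$ ($Q = \frac{1}{- \frac{1}{8689} - 369041} = \frac{1}{- \frac{3206597250}{8689}} = - \frac{8689}{3206597250} \approx -2.7097 \cdot 10^{-6}$)
$\frac{320928 + l}{Q} = \frac{320928 + \frac{35672930465}{42213029619}}{- \frac{8689}{3206597250}} = \frac{13547378842496897}{42213029619} \left(- \frac{3206597250}{8689}\right) = - \frac{14480329247019577684577750}{122263004786497}$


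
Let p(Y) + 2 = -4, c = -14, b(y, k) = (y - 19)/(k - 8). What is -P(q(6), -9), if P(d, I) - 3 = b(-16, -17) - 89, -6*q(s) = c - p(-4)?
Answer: 423/5 ≈ 84.600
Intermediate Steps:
b(y, k) = (-19 + y)/(-8 + k)
p(Y) = -6 (p(Y) = -2 - 4 = -6)
q(s) = 4/3 (q(s) = -(-14 - 1*(-6))/6 = -(-14 + 6)/6 = -1/6*(-8) = 4/3)
P(d, I) = -423/5 (P(d, I) = 3 + ((-19 - 16)/(-8 - 17) - 89) = 3 + (-35/(-25) - 89) = 3 + (-1/25*(-35) - 89) = 3 + (7/5 - 89) = 3 - 438/5 = -423/5)
-P(q(6), -9) = -1*(-423/5) = 423/5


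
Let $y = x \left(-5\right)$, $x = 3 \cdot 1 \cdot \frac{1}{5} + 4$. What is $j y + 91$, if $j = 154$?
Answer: $-3451$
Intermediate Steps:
$x = \frac{23}{5}$ ($x = 3 \cdot 1 \cdot \frac{1}{5} + 4 = 3 \cdot \frac{1}{5} + 4 = \frac{3}{5} + 4 = \frac{23}{5} \approx 4.6$)
$y = -23$ ($y = \frac{23}{5} \left(-5\right) = -23$)
$j y + 91 = 154 \left(-23\right) + 91 = -3542 + 91 = -3451$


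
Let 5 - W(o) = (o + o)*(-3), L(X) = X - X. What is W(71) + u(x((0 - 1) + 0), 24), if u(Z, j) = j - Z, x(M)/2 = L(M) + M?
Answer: 457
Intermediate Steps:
L(X) = 0
x(M) = 2*M (x(M) = 2*(0 + M) = 2*M)
W(o) = 5 + 6*o (W(o) = 5 - (o + o)*(-3) = 5 - 2*o*(-3) = 5 - (-6)*o = 5 + 6*o)
W(71) + u(x((0 - 1) + 0), 24) = (5 + 6*71) + (24 - 2*((0 - 1) + 0)) = (5 + 426) + (24 - 2*(-1 + 0)) = 431 + (24 - 2*(-1)) = 431 + (24 - 1*(-2)) = 431 + (24 + 2) = 431 + 26 = 457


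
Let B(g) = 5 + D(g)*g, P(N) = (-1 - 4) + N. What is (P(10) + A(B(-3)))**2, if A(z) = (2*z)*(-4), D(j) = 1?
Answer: 121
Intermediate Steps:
P(N) = -5 + N
B(g) = 5 + g (B(g) = 5 + 1*g = 5 + g)
A(z) = -8*z
(P(10) + A(B(-3)))**2 = ((-5 + 10) - 8*(5 - 3))**2 = (5 - 8*2)**2 = (5 - 16)**2 = (-11)**2 = 121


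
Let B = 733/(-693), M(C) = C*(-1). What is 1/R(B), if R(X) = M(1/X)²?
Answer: 537289/480249 ≈ 1.1188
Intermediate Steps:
M(C) = -C
B = -733/693 (B = 733*(-1/693) = -733/693 ≈ -1.0577)
R(X) = X⁻² (R(X) = (-1/X)² = X⁻²)
1/R(B) = 1/((-733/693)⁻²) = 1/(480249/537289) = 537289/480249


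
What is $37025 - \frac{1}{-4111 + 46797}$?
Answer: $\frac{1580449149}{42686} \approx 37025.0$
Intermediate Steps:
$37025 - \frac{1}{-4111 + 46797} = 37025 - \frac{1}{42686} = \frac{1580449149}{42686}$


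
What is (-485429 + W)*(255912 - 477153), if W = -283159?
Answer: 170043177708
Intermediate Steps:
(-485429 + W)*(255912 - 477153) = (-485429 - 283159)*(255912 - 477153) = -768588*(-221241) = 170043177708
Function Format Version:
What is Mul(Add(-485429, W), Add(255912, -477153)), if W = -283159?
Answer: 170043177708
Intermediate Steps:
Mul(Add(-485429, W), Add(255912, -477153)) = Mul(Add(-485429, -283159), Add(255912, -477153)) = Mul(-768588, -221241) = 170043177708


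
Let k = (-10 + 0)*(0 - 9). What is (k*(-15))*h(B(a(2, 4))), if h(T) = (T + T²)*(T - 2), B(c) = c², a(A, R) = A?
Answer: -54000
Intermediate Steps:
k = 90 (k = -10*(-9) = 90)
h(T) = (-2 + T)*(T + T²) (h(T) = (T + T²)*(-2 + T) = (-2 + T)*(T + T²))
(k*(-15))*h(B(a(2, 4))) = (90*(-15))*(2²*(-2 + (2²)² - 1*2²)) = -5400*(-2 + 4² - 1*4) = -5400*(-2 + 16 - 4) = -5400*10 = -1350*40 = -54000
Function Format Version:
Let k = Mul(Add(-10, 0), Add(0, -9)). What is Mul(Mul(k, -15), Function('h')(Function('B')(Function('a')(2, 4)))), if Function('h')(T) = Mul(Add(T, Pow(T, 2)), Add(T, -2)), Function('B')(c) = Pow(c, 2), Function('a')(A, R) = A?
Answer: -54000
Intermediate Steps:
k = 90 (k = Mul(-10, -9) = 90)
Function('h')(T) = Mul(Add(-2, T), Add(T, Pow(T, 2))) (Function('h')(T) = Mul(Add(T, Pow(T, 2)), Add(-2, T)) = Mul(Add(-2, T), Add(T, Pow(T, 2))))
Mul(Mul(k, -15), Function('h')(Function('B')(Function('a')(2, 4)))) = Mul(Mul(90, -15), Mul(Pow(2, 2), Add(-2, Pow(Pow(2, 2), 2), Mul(-1, Pow(2, 2))))) = Mul(-1350, Mul(4, Add(-2, Pow(4, 2), Mul(-1, 4)))) = Mul(-1350, Mul(4, Add(-2, 16, -4))) = Mul(-1350, Mul(4, 10)) = Mul(-1350, 40) = -54000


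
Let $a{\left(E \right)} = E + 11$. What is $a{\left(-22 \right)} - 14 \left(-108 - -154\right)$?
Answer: $-655$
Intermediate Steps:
$a{\left(E \right)} = 11 + E$
$a{\left(-22 \right)} - 14 \left(-108 - -154\right) = \left(11 - 22\right) - 14 \left(-108 - -154\right) = -11 - 14 \left(-108 + 154\right) = -11 - 644 = -655$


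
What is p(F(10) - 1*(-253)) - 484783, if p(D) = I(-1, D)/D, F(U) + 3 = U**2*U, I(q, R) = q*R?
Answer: -484784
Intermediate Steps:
I(q, R) = R*q
F(U) = -3 + U**3 (F(U) = -3 + U**2*U = -3 + U**3)
p(D) = -1 (p(D) = (D*(-1))/D = (-D)/D = -1)
p(F(10) - 1*(-253)) - 484783 = -1 - 484783 = -484784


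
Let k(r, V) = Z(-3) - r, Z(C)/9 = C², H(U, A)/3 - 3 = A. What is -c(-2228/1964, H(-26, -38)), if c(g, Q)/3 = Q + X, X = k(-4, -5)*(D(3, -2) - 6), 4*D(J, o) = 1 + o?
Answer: 7635/4 ≈ 1908.8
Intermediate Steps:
H(U, A) = 9 + 3*A
Z(C) = 9*C²
D(J, o) = ¼ + o/4 (D(J, o) = (1 + o)/4 = ¼ + o/4)
k(r, V) = 81 - r (k(r, V) = 9*(-3)² - r = 9*9 - r = 81 - r)
X = -2125/4 (X = (81 - 1*(-4))*((¼ + (¼)*(-2)) - 6) = (81 + 4)*((¼ - ½) - 6) = 85*(-¼ - 6) = 85*(-25/4) = -2125/4 ≈ -531.25)
c(g, Q) = -6375/4 + 3*Q (c(g, Q) = 3*(Q - 2125/4) = 3*(-2125/4 + Q) = -6375/4 + 3*Q)
-c(-2228/1964, H(-26, -38)) = -(-6375/4 + 3*(9 + 3*(-38))) = -(-6375/4 + 3*(9 - 114)) = -(-6375/4 + 3*(-105)) = -(-6375/4 - 315) = -1*(-7635/4) = 7635/4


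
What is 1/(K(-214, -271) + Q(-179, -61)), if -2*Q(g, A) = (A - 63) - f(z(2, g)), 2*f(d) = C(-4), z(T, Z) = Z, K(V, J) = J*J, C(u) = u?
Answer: 1/73502 ≈ 1.3605e-5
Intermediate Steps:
K(V, J) = J²
f(d) = -2 (f(d) = (½)*(-4) = -2)
Q(g, A) = 61/2 - A/2 (Q(g, A) = -((A - 63) - 1*(-2))/2 = -((-63 + A) + 2)/2 = -(-61 + A)/2 = 61/2 - A/2)
1/(K(-214, -271) + Q(-179, -61)) = 1/((-271)² + (61/2 - ½*(-61))) = 1/(73441 + (61/2 + 61/2)) = 1/(73441 + 61) = 1/73502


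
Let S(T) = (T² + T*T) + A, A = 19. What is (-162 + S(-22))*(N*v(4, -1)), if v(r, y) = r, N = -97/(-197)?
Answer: 320100/197 ≈ 1624.9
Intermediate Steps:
N = 97/197 (N = -97*(-1/197) = 97/197 ≈ 0.49239)
S(T) = 19 + 2*T² (S(T) = (T² + T*T) + 19 = (T² + T²) + 19 = 2*T² + 19 = 19 + 2*T²)
(-162 + S(-22))*(N*v(4, -1)) = (-162 + (19 + 2*(-22)²))*((97/197)*4) = (-162 + (19 + 2*484))*(388/197) = (-162 + (19 + 968))*(388/197) = (-162 + 987)*(388/197) = 825*(388/197) = 320100/197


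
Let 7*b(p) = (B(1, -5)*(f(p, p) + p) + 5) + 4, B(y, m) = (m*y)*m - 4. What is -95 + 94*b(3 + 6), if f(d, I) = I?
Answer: 35713/7 ≈ 5101.9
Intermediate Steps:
B(y, m) = -4 + y*m² (B(y, m) = y*m² - 4 = -4 + y*m²)
b(p) = 9/7 + 6*p (b(p) = (((-4 + 1*(-5)²)*(p + p) + 5) + 4)/7 = (((-4 + 1*25)*(2*p) + 5) + 4)/7 = (((-4 + 25)*(2*p) + 5) + 4)/7 = ((21*(2*p) + 5) + 4)/7 = ((42*p + 5) + 4)/7 = ((5 + 42*p) + 4)/7 = (9 + 42*p)/7 = 9/7 + 6*p)
-95 + 94*b(3 + 6) = -95 + 94*(9/7 + 6*(3 + 6)) = -95 + 94*(9/7 + 6*9) = -95 + 94*(9/7 + 54) = -95 + 94*(387/7) = -95 + 36378/7 = 35713/7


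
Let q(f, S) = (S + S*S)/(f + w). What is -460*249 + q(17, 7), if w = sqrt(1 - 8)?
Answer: 4*(-28635*sqrt(7) + 486781*I)/(sqrt(7) - 17*I) ≈ -1.1454e+5 - 0.50055*I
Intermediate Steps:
w = I*sqrt(7) (w = sqrt(-7) = I*sqrt(7) ≈ 2.6458*I)
q(f, S) = (S + S**2)/(f + I*sqrt(7)) (q(f, S) = (S + S*S)/(f + I*sqrt(7)) = (S + S**2)/(f + I*sqrt(7)))
-460*249 + q(17, 7) = -460*249 + 7*(1 + 7)/(17 + I*sqrt(7)) = -114540 + 7*8/(17 + I*sqrt(7)) = -114540 + 56/(17 + I*sqrt(7))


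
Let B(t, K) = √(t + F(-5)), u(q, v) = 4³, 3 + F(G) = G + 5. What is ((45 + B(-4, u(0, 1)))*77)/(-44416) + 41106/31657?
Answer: 1716072591/1406077312 - 77*I*√7/44416 ≈ 1.2205 - 0.0045867*I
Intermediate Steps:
F(G) = 2 + G (F(G) = -3 + (G + 5) = -3 + (5 + G) = 2 + G)
u(q, v) = 64
B(t, K) = √(-3 + t) (B(t, K) = √(t + (2 - 5)) = √(t - 3) = √(-3 + t))
((45 + B(-4, u(0, 1)))*77)/(-44416) + 41106/31657 = ((45 + √(-3 - 4))*77)/(-44416) + 41106/31657 = ((45 + √(-7))*77)*(-1/44416) + 41106*(1/31657) = ((45 + I*√7)*77)*(-1/44416) + 41106/31657 = (3465 + 77*I*√7)*(-1/44416) + 41106/31657 = (-3465/44416 - 77*I*√7/44416) + 41106/31657 = 1716072591/1406077312 - 77*I*√7/44416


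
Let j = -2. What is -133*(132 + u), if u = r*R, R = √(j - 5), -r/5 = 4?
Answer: -17556 + 2660*I*√7 ≈ -17556.0 + 7037.7*I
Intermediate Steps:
r = -20 (r = -5*4 = -20)
R = I*√7 (R = √(-2 - 5) = √(-7) = I*√7 ≈ 2.6458*I)
u = -20*I*√7 ≈ -52.915*I
-133*(132 + u) = -133*(132 - 20*I*√7) = -17556 + 2660*I*√7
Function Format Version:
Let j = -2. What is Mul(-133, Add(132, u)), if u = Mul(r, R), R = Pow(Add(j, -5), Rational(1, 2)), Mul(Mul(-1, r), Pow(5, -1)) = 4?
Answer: Add(-17556, Mul(2660, I, Pow(7, Rational(1, 2)))) ≈ Add(-17556., Mul(7037.7, I))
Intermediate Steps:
r = -20 (r = Mul(-5, 4) = -20)
R = Mul(I, Pow(7, Rational(1, 2))) (R = Pow(Add(-2, -5), Rational(1, 2)) = Pow(-7, Rational(1, 2)) = Mul(I, Pow(7, Rational(1, 2))) ≈ Mul(2.6458, I))
u = Mul(-20, I, Pow(7, Rational(1, 2))) (u = Mul(-20, Mul(I, Pow(7, Rational(1, 2)))) = Mul(-20, I, Pow(7, Rational(1, 2))) ≈ Mul(-52.915, I))
Mul(-133, Add(132, u)) = Mul(-133, Add(132, Mul(-20, I, Pow(7, Rational(1, 2))))) = Add(-17556, Mul(2660, I, Pow(7, Rational(1, 2))))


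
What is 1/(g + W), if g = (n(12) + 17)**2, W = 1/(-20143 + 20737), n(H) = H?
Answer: 594/499555 ≈ 0.0011891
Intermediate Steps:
W = 1/594 ≈ 0.0016835
g = 841 (g = (12 + 17)**2 = 29**2 = 841)
1/(g + W) = 1/(841 + 1/594) = 1/(499555/594) = 594/499555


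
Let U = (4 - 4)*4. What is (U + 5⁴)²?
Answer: 390625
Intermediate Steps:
U = 0 (U = 0*4 = 0)
(U + 5⁴)² = (0 + 5⁴)² = (0 + 625)² = 625² = 390625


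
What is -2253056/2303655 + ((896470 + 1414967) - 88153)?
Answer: 5121677049964/2303655 ≈ 2.2233e+6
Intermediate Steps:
-2253056/2303655 + ((896470 + 1414967) - 88153) = -2253056*1/2303655 + (2311437 - 88153) = -2253056/2303655 + 2223284 = 5121677049964/2303655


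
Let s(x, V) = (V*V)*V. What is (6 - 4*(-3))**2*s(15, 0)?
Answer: 0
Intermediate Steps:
s(x, V) = V**3 (s(x, V) = V**2*V = V**3)
(6 - 4*(-3))**2*s(15, 0) = (6 - 4*(-3))**2*0**3 = (6 + 12)**2*0 = 18**2*0 = 324*0 = 0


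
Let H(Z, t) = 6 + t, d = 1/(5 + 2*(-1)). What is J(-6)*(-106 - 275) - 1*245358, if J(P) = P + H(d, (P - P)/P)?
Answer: -245358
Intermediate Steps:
d = 1/3 (d = 1/(5 - 2) = 1/3 ≈ 0.33333)
J(P) = 6 + P (J(P) = P + (6 + (P - P)/P) = P + (6 + 0/P) = P + (6 + 0) = P + 6 = 6 + P)
J(-6)*(-106 - 275) - 1*245358 = (6 - 6)*(-106 - 275) - 1*245358 = 0*(-381) - 245358 = 0 - 245358 = -245358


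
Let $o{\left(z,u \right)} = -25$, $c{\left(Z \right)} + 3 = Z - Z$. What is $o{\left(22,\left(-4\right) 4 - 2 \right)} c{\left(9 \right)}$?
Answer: $75$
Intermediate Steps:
$c{\left(Z \right)} = -3$ ($c{\left(Z \right)} = -3 + \left(Z - Z\right) = -3 + 0 = -3$)
$o{\left(22,\left(-4\right) 4 - 2 \right)} c{\left(9 \right)} = \left(-25\right) \left(-3\right) = 75$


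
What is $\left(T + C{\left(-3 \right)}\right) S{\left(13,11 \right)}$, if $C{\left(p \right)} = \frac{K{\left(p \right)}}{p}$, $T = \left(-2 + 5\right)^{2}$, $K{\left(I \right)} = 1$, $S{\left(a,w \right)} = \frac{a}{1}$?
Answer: $\frac{338}{3} \approx 112.67$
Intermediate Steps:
$S{\left(a,w \right)} = a$ ($S{\left(a,w \right)} = a 1 = a$)
$T = 9$ ($T = 3^{2} = 9$)
$C{\left(p \right)} = \frac{1}{p}$ ($C{\left(p \right)} = 1 \frac{1}{p} = \frac{1}{p}$)
$\left(T + C{\left(-3 \right)}\right) S{\left(13,11 \right)} = \left(9 + \frac{1}{-3}\right) 13 = \left(9 - \frac{1}{3}\right) 13 = \frac{26}{3} \cdot 13 = \frac{338}{3}$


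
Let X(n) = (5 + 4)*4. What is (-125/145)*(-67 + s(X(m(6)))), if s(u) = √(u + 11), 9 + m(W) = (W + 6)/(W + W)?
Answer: 1675/29 - 25*√47/29 ≈ 51.849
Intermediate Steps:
m(W) = -9 + (6 + W)/(2*W) (m(W) = -9 + (W + 6)/(W + W) = -9 + (6 + W)/((2*W)) = -9 + (6 + W)*(1/(2*W)) = -9 + (6 + W)/(2*W))
X(n) = 36 (X(n) = 9*4 = 36)
s(u) = √(11 + u)
(-125/145)*(-67 + s(X(m(6)))) = (-125/145)*(-67 + √(11 + 36)) = (-125*1/145)*(-67 + √47) = -25*(-67 + √47)/29 = 1675/29 - 25*√47/29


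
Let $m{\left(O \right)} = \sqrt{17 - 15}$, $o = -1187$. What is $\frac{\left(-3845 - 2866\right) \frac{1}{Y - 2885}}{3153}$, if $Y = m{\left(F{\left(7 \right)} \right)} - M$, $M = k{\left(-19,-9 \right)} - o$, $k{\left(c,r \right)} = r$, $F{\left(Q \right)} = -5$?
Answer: $\frac{9088931}{17349873317} + \frac{2237 \sqrt{2}}{17349873317} \approx 0.00052404$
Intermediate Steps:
$m{\left(O \right)} = \sqrt{2}$
$M = 1178$ ($M = -9 - -1187 = -9 + 1187 = 1178$)
$Y = -1178 + \sqrt{2}$ ($Y = \sqrt{2} - 1178 = -1178 + \sqrt{2} \approx -1176.6$)
$\frac{\left(-3845 - 2866\right) \frac{1}{Y - 2885}}{3153} = \frac{\left(-3845 - 2866\right) \frac{1}{\left(-1178 + \sqrt{2}\right) - 2885}}{3153} = - \frac{6711}{-4063 + \sqrt{2}} \cdot \frac{1}{3153} = - \frac{2237}{1051 \left(-4063 + \sqrt{2}\right)}$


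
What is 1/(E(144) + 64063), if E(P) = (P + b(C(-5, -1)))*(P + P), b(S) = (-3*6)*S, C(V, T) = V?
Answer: 1/131455 ≈ 7.6072e-6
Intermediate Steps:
b(S) = -18*S
E(P) = 2*P*(90 + P) (E(P) = (P - 18*(-5))*(P + P) = (P + 90)*(2*P) = (90 + P)*(2*P) = 2*P*(90 + P))
1/(E(144) + 64063) = 1/(2*144*(90 + 144) + 64063) = 1/(2*144*234 + 64063) = 1/(67392 + 64063) = 1/131455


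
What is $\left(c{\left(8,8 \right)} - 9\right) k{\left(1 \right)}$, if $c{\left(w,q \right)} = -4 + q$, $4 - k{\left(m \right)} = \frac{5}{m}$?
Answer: $5$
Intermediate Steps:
$k{\left(m \right)} = 4 - \frac{5}{m}$
$\left(c{\left(8,8 \right)} - 9\right) k{\left(1 \right)} = \left(\left(-4 + 8\right) - 9\right) \left(4 - \frac{5}{1}\right) = \left(4 - 9\right) \left(4 - 5\right) = - 5 \left(4 - 5\right) = \left(-5\right) \left(-1\right) = 5$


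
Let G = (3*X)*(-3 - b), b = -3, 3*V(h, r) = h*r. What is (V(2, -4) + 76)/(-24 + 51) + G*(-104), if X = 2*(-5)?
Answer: 220/81 ≈ 2.7160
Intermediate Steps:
V(h, r) = h*r/3 (V(h, r) = (h*r)/3 = h*r/3)
X = -10
G = 0 (G = (3*(-10))*(-3 - 1*(-3)) = -30*(-3 + 3) = -30*0 = 0)
(V(2, -4) + 76)/(-24 + 51) + G*(-104) = ((⅓)*2*(-4) + 76)/(-24 + 51) + 0*(-104) = (-8/3 + 76)/27 + 0 = (220/3)*(1/27) + 0 = 220/81 + 0 = 220/81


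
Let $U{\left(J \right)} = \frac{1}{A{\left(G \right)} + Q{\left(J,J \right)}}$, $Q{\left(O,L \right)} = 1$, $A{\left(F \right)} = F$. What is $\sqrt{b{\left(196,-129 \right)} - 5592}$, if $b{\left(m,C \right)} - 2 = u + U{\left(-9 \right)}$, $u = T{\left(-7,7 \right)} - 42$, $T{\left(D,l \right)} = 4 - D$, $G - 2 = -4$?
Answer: $i \sqrt{5622} \approx 74.98 i$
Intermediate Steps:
$G = -2$ ($G = 2 - 4 = -2$)
$U{\left(J \right)} = -1$ ($U{\left(J \right)} = \frac{1}{-2 + 1} = \frac{1}{-1} = -1$)
$u = -31$ ($u = \left(4 - -7\right) - 42 = \left(4 + 7\right) - 42 = 11 - 42 = -31$)
$b{\left(m,C \right)} = -30$ ($b{\left(m,C \right)} = 2 - 32 = -30$)
$\sqrt{b{\left(196,-129 \right)} - 5592} = \sqrt{-30 - 5592} = \sqrt{-5622} = i \sqrt{5622}$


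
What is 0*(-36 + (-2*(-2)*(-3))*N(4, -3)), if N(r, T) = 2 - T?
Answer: 0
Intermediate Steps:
0*(-36 + (-2*(-2)*(-3))*N(4, -3)) = 0*(-36 + (-2*(-2)*(-3))*(2 - 1*(-3))) = 0*(-36 + (4*(-3))*(2 + 3)) = 0*(-36 - 12*5) = 0*(-36 - 60) = 0*(-96) = 0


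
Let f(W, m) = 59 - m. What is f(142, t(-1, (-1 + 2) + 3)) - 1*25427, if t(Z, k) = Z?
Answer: -25367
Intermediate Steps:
f(142, t(-1, (-1 + 2) + 3)) - 1*25427 = (59 - 1*(-1)) - 1*25427 = (59 + 1) - 25427 = 60 - 25427 = -25367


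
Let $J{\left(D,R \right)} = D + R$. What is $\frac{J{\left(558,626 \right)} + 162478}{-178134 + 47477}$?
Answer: $- \frac{163662}{130657} \approx -1.2526$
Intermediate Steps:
$\frac{J{\left(558,626 \right)} + 162478}{-178134 + 47477} = \frac{\left(558 + 626\right) + 162478}{-178134 + 47477} = \frac{1184 + 162478}{-130657} = 163662 \left(- \frac{1}{130657}\right) = - \frac{163662}{130657}$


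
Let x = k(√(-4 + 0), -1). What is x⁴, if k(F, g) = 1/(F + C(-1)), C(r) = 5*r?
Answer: 41/707281 + 840*I/707281 ≈ 5.7968e-5 + 0.0011876*I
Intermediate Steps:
k(F, g) = 1/(-5 + F) (k(F, g) = 1/(F + 5*(-1)) = 1/(F - 5) = 1/(-5 + F))
x = (-5 - 2*I)/29 (x = 1/(-5 + √(-4 + 0)) = 1/(-5 + √(-4)) = 1/(-5 + 2*I) = (-5 - 2*I)/29 ≈ -0.17241 - 0.068966*I)
x⁴ = (-5/29 - 2*I/29)⁴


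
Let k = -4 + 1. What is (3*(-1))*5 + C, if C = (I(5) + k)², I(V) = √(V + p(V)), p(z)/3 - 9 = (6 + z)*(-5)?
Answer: -15 + (3 - I*√133)² ≈ -139.0 - 69.195*I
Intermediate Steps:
p(z) = -63 - 15*z (p(z) = 27 + 3*((6 + z)*(-5)) = 27 + 3*(-30 - 5*z) = 27 + (-90 - 15*z) = -63 - 15*z)
I(V) = √(-63 - 14*V) (I(V) = √(V + (-63 - 15*V)) = √(-63 - 14*V))
k = -3
C = (-3 + I*√133)² (C = (√(-63 - 14*5) - 3)² = (√(-63 - 70) - 3)² = (√(-133) - 3)² = (I*√133 - 3)² = (-3 + I*√133)² ≈ -124.0 - 69.195*I)
(3*(-1))*5 + C = (3*(-1))*5 + (3 - I*√133)² = -3*5 + (3 - I*√133)² = -15 + (3 - I*√133)²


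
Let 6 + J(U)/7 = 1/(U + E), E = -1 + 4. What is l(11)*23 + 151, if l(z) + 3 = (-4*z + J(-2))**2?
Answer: 143625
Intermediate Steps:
E = 3
J(U) = -42 + 7/(3 + U) (J(U) = -42 + 7/(U + 3) = -42 + 7/(3 + U))
l(z) = -3 + (-35 - 4*z)**2 (l(z) = -3 + (-4*z + 7*(-17 - 6*(-2))/(3 - 2))**2 = -3 + (-4*z + 7*(-17 + 12)/1)**2 = -3 + (-4*z + 7*1*(-5))**2 = -3 + (-4*z - 35)**2 = -3 + (-35 - 4*z)**2)
l(11)*23 + 151 = (-3 + (35 + 4*11)**2)*23 + 151 = (-3 + (35 + 44)**2)*23 + 151 = (-3 + 79**2)*23 + 151 = (-3 + 6241)*23 + 151 = 6238*23 + 151 = 143474 + 151 = 143625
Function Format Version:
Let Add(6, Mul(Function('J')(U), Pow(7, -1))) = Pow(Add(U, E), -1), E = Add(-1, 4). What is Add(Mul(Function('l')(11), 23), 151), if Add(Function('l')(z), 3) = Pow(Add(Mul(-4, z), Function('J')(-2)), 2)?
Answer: 143625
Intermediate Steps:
E = 3
Function('J')(U) = Add(-42, Mul(7, Pow(Add(3, U), -1))) (Function('J')(U) = Add(-42, Mul(7, Pow(Add(U, 3), -1))) = Add(-42, Mul(7, Pow(Add(3, U), -1))))
Function('l')(z) = Add(-3, Pow(Add(-35, Mul(-4, z)), 2)) (Function('l')(z) = Add(-3, Pow(Add(Mul(-4, z), Mul(7, Pow(Add(3, -2), -1), Add(-17, Mul(-6, -2)))), 2)) = Add(-3, Pow(Add(Mul(-4, z), Mul(7, Pow(1, -1), Add(-17, 12))), 2)) = Add(-3, Pow(Add(Mul(-4, z), Mul(7, 1, -5)), 2)) = Add(-3, Pow(Add(Mul(-4, z), -35), 2)) = Add(-3, Pow(Add(-35, Mul(-4, z)), 2)))
Add(Mul(Function('l')(11), 23), 151) = Add(Mul(Add(-3, Pow(Add(35, Mul(4, 11)), 2)), 23), 151) = Add(Mul(Add(-3, Pow(Add(35, 44), 2)), 23), 151) = Add(Mul(Add(-3, Pow(79, 2)), 23), 151) = Add(Mul(Add(-3, 6241), 23), 151) = Add(Mul(6238, 23), 151) = Add(143474, 151) = 143625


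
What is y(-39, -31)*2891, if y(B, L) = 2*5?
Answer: 28910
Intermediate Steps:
y(B, L) = 10
y(-39, -31)*2891 = 10*2891 = 28910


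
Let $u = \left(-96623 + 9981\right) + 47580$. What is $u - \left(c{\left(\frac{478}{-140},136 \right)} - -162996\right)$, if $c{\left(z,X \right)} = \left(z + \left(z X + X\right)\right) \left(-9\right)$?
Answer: $- \frac{14353067}{70} \approx -2.0504 \cdot 10^{5}$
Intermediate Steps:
$c{\left(z,X \right)} = - 9 X - 9 z - 9 X z$ ($c{\left(z,X \right)} = \left(z + \left(X z + X\right)\right) \left(-9\right) = \left(z + \left(X + X z\right)\right) \left(-9\right) = \left(X + z + X z\right) \left(-9\right) = - 9 X - 9 z - 9 X z$)
$u = -39062$ ($u = -86642 + 47580 = -39062$)
$u - \left(c{\left(\frac{478}{-140},136 \right)} - -162996\right) = -39062 - \left(\left(\left(-9\right) 136 - 9 \frac{478}{-140} - 1224 \frac{478}{-140}\right) - -162996\right) = -39062 - \left(\left(-1224 - 9 \cdot 478 \left(- \frac{1}{140}\right) - 1224 \cdot 478 \left(- \frac{1}{140}\right)\right) + 162996\right) = -39062 - \left(\left(-1224 - - \frac{2151}{70} - 1224 \left(- \frac{239}{70}\right)\right) + 162996\right) = -39062 - \left(\left(-1224 + \frac{2151}{70} + \frac{146268}{35}\right) + 162996\right) = -39062 - \left(\frac{209007}{70} + 162996\right) = -39062 - \frac{11618727}{70} = - \frac{14353067}{70}$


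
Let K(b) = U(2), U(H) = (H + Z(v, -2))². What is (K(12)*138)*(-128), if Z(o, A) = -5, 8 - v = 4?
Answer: -158976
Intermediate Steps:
v = 4 (v = 8 - 1*4 = 8 - 4 = 4)
U(H) = (-5 + H)² (U(H) = (H - 5)² = (-5 + H)²)
K(b) = 9 (K(b) = (-5 + 2)² = (-3)² = 9)
(K(12)*138)*(-128) = (9*138)*(-128) = 1242*(-128) = -158976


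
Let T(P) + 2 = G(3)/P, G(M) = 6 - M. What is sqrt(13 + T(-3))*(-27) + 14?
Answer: 14 - 27*sqrt(10) ≈ -71.381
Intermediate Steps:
T(P) = -2 + 3/P (T(P) = -2 + (6 - 1*3)/P = -2 + (6 - 3)/P = -2 + 3/P)
sqrt(13 + T(-3))*(-27) + 14 = sqrt(13 + (-2 + 3/(-3)))*(-27) + 14 = sqrt(13 + (-2 + 3*(-1/3)))*(-27) + 14 = sqrt(13 + (-2 - 1))*(-27) + 14 = sqrt(13 - 3)*(-27) + 14 = sqrt(10)*(-27) + 14 = -27*sqrt(10) + 14 = 14 - 27*sqrt(10)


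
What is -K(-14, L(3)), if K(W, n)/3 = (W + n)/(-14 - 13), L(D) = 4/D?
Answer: -38/27 ≈ -1.4074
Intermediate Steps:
K(W, n) = -W/9 - n/9 (K(W, n) = 3*((W + n)/(-14 - 13)) = 3*((W + n)/(-27)) = 3*((W + n)*(-1/27)) = 3*(-W/27 - n/27) = -W/9 - n/9)
-K(-14, L(3)) = -(-⅑*(-14) - 4/(9*3)) = -(14/9 - 4/(9*3)) = -(14/9 - ⅑*4/3) = -(14/9 - 4/27) = -1*38/27 = -38/27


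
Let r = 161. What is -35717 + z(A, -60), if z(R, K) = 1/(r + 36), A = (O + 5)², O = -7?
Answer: -7036248/197 ≈ -35717.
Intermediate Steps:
A = 4 (A = (-7 + 5)² = (-2)² = 4)
z(R, K) = 1/197 (z(R, K) = 1/(161 + 36) = 1/197)
-35717 + z(A, -60) = -35717 + 1/197 = -7036248/197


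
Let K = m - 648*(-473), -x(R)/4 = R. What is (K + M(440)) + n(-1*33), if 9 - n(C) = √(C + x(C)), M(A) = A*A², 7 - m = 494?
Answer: 85490026 - 3*√11 ≈ 8.5490e+7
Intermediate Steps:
m = -487 (m = 7 - 1*494 = 7 - 494 = -487)
x(R) = -4*R
M(A) = A³
n(C) = 9 - √3*√(-C) (n(C) = 9 - √(C - 4*C) = 9 - √(-3*C) = 9 - √3*√(-C))
K = 306017 (K = -487 - 648*(-473) = -487 + 306504 = 306017)
(K + M(440)) + n(-1*33) = (306017 + 440³) + (9 - √3*√(-(-1)*33)) = (306017 + 85184000) + (9 - √3*√(-1*(-33))) = 85490017 + (9 - √3*√33) = 85490017 + (9 - 3*√11) = 85490026 - 3*√11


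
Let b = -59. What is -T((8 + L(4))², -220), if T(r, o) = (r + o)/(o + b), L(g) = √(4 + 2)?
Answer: -50/93 + 16*√6/279 ≈ -0.39716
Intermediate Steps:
L(g) = √6
T(r, o) = (o + r)/(-59 + o) (T(r, o) = (r + o)/(o - 59) = (o + r)/(-59 + o))
-T((8 + L(4))², -220) = -(-220 + (8 + √6)²)/(-59 - 220) = -(-220 + (8 + √6)²)/(-279) = -(-1)*(-220 + (8 + √6)²)/279 = -(220/279 - (8 + √6)²/279) = -220/279 + (8 + √6)²/279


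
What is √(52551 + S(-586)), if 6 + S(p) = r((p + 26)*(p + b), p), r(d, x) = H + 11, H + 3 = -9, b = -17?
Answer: 8*√821 ≈ 229.22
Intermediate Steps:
H = -12 (H = -3 - 9 = -12)
r(d, x) = -1 (r(d, x) = -12 + 11 = -1)
S(p) = -7 (S(p) = -6 - 1 = -7)
√(52551 + S(-586)) = √(52551 - 7) = √52544 = 8*√821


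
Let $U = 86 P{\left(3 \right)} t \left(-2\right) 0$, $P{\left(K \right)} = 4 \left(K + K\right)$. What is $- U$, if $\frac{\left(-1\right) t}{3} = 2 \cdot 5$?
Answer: $0$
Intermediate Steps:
$t = -30$ ($t = - 3 \cdot 2 \cdot 5 = \left(-3\right) 10 = -30$)
$P{\left(K \right)} = 8 K$ ($P{\left(K \right)} = 4 \cdot 2 K = 8 K$)
$U = 0$ ($U = 86 \cdot 8 \cdot 3 \left(-30\right) \left(-2\right) 0 = 86 \cdot 24 \cdot 60 \cdot 0 = 2064 \cdot 0 = 0$)
$- U = \left(-1\right) 0 = 0$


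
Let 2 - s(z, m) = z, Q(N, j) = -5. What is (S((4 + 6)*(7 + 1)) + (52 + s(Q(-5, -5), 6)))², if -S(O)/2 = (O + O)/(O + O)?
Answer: 3249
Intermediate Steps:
s(z, m) = 2 - z
S(O) = -2 (S(O) = -2*(O + O)/(O + O) = -2*2*O/(2*O) = -2*2*O*1/(2*O) = -2*1 = -2)
(S((4 + 6)*(7 + 1)) + (52 + s(Q(-5, -5), 6)))² = (-2 + (52 + (2 - 1*(-5))))² = (-2 + (52 + (2 + 5)))² = (-2 + (52 + 7))² = (-2 + 59)² = 57² = 3249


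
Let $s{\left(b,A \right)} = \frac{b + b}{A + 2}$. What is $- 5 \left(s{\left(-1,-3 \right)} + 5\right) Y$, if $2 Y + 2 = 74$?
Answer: $-1260$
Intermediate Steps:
$s{\left(b,A \right)} = \frac{2 b}{2 + A}$
$Y = 36$ ($Y = -1 + \frac{1}{2} \cdot 74 = -1 + 37 = 36$)
$- 5 \left(s{\left(-1,-3 \right)} + 5\right) Y = - 5 \left(2 \left(-1\right) \frac{1}{2 - 3} + 5\right) 36 = - 5 \left(2 \left(-1\right) \frac{1}{-1} + 5\right) 36 = - 5 \left(2 \left(-1\right) \left(-1\right) + 5\right) 36 = - 5 \left(2 + 5\right) 36 = \left(-5\right) 7 \cdot 36 = \left(-35\right) 36 = -1260$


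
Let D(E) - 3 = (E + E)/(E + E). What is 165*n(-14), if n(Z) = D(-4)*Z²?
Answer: 129360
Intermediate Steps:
D(E) = 4 (D(E) = 3 + (E + E)/(E + E) = 3 + (2*E)/((2*E)) = 3 + (2*E)*(1/(2*E)) = 3 + 1 = 4)
n(Z) = 4*Z²
165*n(-14) = 165*(4*(-14)²) = 165*(4*196) = 165*784 = 129360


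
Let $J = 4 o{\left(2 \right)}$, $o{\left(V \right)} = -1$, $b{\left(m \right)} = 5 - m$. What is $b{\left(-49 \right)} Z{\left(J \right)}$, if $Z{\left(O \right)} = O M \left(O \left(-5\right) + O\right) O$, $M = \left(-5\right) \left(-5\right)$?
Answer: $345600$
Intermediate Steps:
$M = 25$
$J = -4$ ($J = 4 \left(-1\right) = -4$)
$Z{\left(O \right)} = - 100 O^{3}$ ($Z{\left(O \right)} = O 25 \left(O \left(-5\right) + O\right) O = O 25 \left(- 5 O + O\right) O = O 25 \left(- 4 O\right) O = O - 100 O O = O \left(- 100 O^{2}\right) = - 100 O^{3}$)
$b{\left(-49 \right)} Z{\left(J \right)} = \left(5 - -49\right) \left(- 100 \left(-4\right)^{3}\right) = \left(5 + 49\right) \left(\left(-100\right) \left(-64\right)\right) = 54 \cdot 6400 = 345600$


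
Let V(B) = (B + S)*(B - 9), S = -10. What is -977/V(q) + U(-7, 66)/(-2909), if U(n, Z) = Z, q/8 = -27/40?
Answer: -71418229/16127496 ≈ -4.4284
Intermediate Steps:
q = -27/5 (q = 8*(-27/40) = -27/5 ≈ -5.4000)
V(B) = (-10 + B)*(-9 + B) (V(B) = (B - 10)*(B - 9) = (-10 + B)*(-9 + B))
-977/V(q) + U(-7, 66)/(-2909) = -977/(90 + (-27/5)**2 - 19*(-27/5)) + 66/(-2909) = -977/(90 + 729/25 + 513/5) + 66*(-1/2909) = -977/5544/25 - 66/2909 = -977*25/5544 - 66/2909 = -24425/5544 - 66/2909 = -71418229/16127496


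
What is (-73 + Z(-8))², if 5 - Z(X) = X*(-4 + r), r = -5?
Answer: 19600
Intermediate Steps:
Z(X) = 5 + 9*X (Z(X) = 5 - X*(-4 - 5) = 5 - X*(-9) = 5 - (-9)*X = 5 + 9*X)
(-73 + Z(-8))² = (-73 + (5 + 9*(-8)))² = (-73 + (5 - 72))² = (-73 - 67)² = (-140)² = 19600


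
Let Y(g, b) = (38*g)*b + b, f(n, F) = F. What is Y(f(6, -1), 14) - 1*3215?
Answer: -3733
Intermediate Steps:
Y(g, b) = b + 38*b*g (Y(g, b) = 38*b*g + b = b + 38*b*g)
Y(f(6, -1), 14) - 1*3215 = 14*(1 + 38*(-1)) - 1*3215 = 14*(1 - 38) - 3215 = 14*(-37) - 3215 = -518 - 3215 = -3733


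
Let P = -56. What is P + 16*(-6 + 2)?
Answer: -120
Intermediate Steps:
P + 16*(-6 + 2) = -56 + 16*(-6 + 2) = -56 + 16*(-4) = -56 - 64 = -120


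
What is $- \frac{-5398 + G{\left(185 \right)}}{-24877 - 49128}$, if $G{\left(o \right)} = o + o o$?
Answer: $\frac{29012}{74005} \approx 0.39203$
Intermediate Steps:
$G{\left(o \right)} = o + o^{2}$
$- \frac{-5398 + G{\left(185 \right)}}{-24877 - 49128} = - \frac{-5398 + 185 \left(1 + 185\right)}{-24877 - 49128} = - \frac{-5398 + 185 \cdot 186}{-74005} = - \frac{\left(-5398 + 34410\right) \left(-1\right)}{74005} = - \frac{29012 \left(-1\right)}{74005} = \left(-1\right) \left(- \frac{29012}{74005}\right) = \frac{29012}{74005}$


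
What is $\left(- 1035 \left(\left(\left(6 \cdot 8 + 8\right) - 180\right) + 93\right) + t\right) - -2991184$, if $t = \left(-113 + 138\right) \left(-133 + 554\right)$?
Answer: $3033794$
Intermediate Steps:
$t = 10525$ ($t = 25 \cdot 421 = 10525$)
$\left(- 1035 \left(\left(\left(6 \cdot 8 + 8\right) - 180\right) + 93\right) + t\right) - -2991184 = \left(- 1035 \left(\left(\left(6 \cdot 8 + 8\right) - 180\right) + 93\right) + 10525\right) - -2991184 = \left(- 1035 \left(\left(\left(48 + 8\right) - 180\right) + 93\right) + 10525\right) + 2991184 = \left(- 1035 \left(\left(56 - 180\right) + 93\right) + 10525\right) + 2991184 = \left(- 1035 \left(-124 + 93\right) + 10525\right) + 2991184 = \left(\left(-1035\right) \left(-31\right) + 10525\right) + 2991184 = \left(32085 + 10525\right) + 2991184 = 42610 + 2991184 = 3033794$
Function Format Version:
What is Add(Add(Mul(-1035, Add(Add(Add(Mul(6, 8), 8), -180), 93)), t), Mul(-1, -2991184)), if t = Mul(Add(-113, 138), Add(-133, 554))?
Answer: 3033794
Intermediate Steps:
t = 10525 (t = Mul(25, 421) = 10525)
Add(Add(Mul(-1035, Add(Add(Add(Mul(6, 8), 8), -180), 93)), t), Mul(-1, -2991184)) = Add(Add(Mul(-1035, Add(Add(Add(Mul(6, 8), 8), -180), 93)), 10525), Mul(-1, -2991184)) = Add(Add(Mul(-1035, Add(Add(Add(48, 8), -180), 93)), 10525), 2991184) = Add(Add(Mul(-1035, Add(Add(56, -180), 93)), 10525), 2991184) = Add(Add(Mul(-1035, Add(-124, 93)), 10525), 2991184) = Add(Add(Mul(-1035, -31), 10525), 2991184) = Add(Add(32085, 10525), 2991184) = Add(42610, 2991184) = 3033794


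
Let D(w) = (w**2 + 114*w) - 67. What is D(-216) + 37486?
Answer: 59451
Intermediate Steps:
D(w) = -67 + w**2 + 114*w
D(-216) + 37486 = (-67 + (-216)**2 + 114*(-216)) + 37486 = (-67 + 46656 - 24624) + 37486 = 21965 + 37486 = 59451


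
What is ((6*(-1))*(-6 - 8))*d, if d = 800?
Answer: 67200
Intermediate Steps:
((6*(-1))*(-6 - 8))*d = ((6*(-1))*(-6 - 8))*800 = -6*(-14)*800 = 84*800 = 67200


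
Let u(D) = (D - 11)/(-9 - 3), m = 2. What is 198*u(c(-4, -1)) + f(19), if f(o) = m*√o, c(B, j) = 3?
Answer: 132 + 2*√19 ≈ 140.72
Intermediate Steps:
u(D) = 11/12 - D/12 (u(D) = (-11 + D)/(-12) = (-11 + D)*(-1/12) = 11/12 - D/12)
f(o) = 2*√o
198*u(c(-4, -1)) + f(19) = 198*(11/12 - 1/12*3) + 2*√19 = 198*(11/12 - ¼) + 2*√19 = 198*(⅔) + 2*√19 = 132 + 2*√19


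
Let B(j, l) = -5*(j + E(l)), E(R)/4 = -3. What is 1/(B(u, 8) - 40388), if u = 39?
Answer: -1/40523 ≈ -2.4677e-5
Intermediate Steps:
E(R) = -12 (E(R) = 4*(-3) = -12)
B(j, l) = 60 - 5*j (B(j, l) = -5*(j - 12) = -5*(-12 + j) = 60 - 5*j)
1/(B(u, 8) - 40388) = 1/((60 - 5*39) - 40388) = 1/((60 - 195) - 40388) = 1/(-135 - 40388) = 1/(-40523) = -1/40523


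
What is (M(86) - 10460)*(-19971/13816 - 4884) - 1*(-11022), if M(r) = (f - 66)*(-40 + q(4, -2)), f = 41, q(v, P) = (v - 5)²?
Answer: 640364312727/13816 ≈ 4.6349e+7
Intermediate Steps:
q(v, P) = (-5 + v)²
M(r) = 975 (M(r) = (41 - 66)*(-40 + (-5 + 4)²) = -25*(-40 + (-1)²) = -25*(-40 + 1) = -25*(-39) = 975)
(M(86) - 10460)*(-19971/13816 - 4884) - 1*(-11022) = (975 - 10460)*(-19971/13816 - 4884) - 1*(-11022) = -9485*(-19971*1/13816 - 4884) + 11022 = -9485*(-19971/13816 - 4884) + 11022 = -9485*(-67497315/13816) + 11022 = 640212032775/13816 + 11022 = 640364312727/13816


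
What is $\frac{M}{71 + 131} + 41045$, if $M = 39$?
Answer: $\frac{8291129}{202} \approx 41045.0$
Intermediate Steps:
$\frac{M}{71 + 131} + 41045 = \frac{1}{71 + 131} \cdot 39 + 41045 = \frac{1}{202} \cdot 39 + 41045 = \frac{39}{202} + 41045 = \frac{8291129}{202}$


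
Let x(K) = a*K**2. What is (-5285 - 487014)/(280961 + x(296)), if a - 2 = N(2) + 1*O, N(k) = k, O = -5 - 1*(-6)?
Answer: -492299/719041 ≈ -0.68466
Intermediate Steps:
O = 1 (O = -5 + 6 = 1)
a = 5 (a = 2 + (2 + 1*1) = 2 + (2 + 1) = 2 + 3 = 5)
x(K) = 5*K**2
(-5285 - 487014)/(280961 + x(296)) = (-5285 - 487014)/(280961 + 5*296**2) = -492299/(280961 + 5*87616) = -492299/(280961 + 438080) = -492299/719041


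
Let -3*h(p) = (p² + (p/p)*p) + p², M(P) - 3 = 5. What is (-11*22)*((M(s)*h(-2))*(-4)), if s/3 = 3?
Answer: -15488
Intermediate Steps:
s = 9 (s = 3*3 = 9)
M(P) = 8 (M(P) = 3 + 5 = 8)
h(p) = -2*p²/3 - p/3 (h(p) = -((p² + (p/p)*p) + p²)/3 = -((p² + 1*p) + p²)/3 = -((p² + p) + p²)/3 = -((p + p²) + p²)/3 = -(p + 2*p²)/3 = -2*p²/3 - p/3)
(-11*22)*((M(s)*h(-2))*(-4)) = (-11*22)*((8*(-⅓*(-2)*(1 + 2*(-2))))*(-4)) = -242*8*(-⅓*(-2)*(1 - 4))*(-4) = -242*8*(-⅓*(-2)*(-3))*(-4) = -242*8*(-2)*(-4) = -(-3872)*(-4) = -242*64 = -15488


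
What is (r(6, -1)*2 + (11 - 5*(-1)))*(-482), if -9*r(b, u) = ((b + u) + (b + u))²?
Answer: 26992/9 ≈ 2999.1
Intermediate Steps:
r(b, u) = -(2*b + 2*u)²/9 (r(b, u) = -((b + u) + (b + u))²/9 = -(2*b + 2*u)²/9)
(r(6, -1)*2 + (11 - 5*(-1)))*(-482) = (-4*(6 - 1)²/9*2 + (11 - 5*(-1)))*(-482) = (-4/9*5²*2 + (11 + 5))*(-482) = (-4/9*25*2 + 16)*(-482) = (-100/9*2 + 16)*(-482) = (-200/9 + 16)*(-482) = -56/9*(-482) = 26992/9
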